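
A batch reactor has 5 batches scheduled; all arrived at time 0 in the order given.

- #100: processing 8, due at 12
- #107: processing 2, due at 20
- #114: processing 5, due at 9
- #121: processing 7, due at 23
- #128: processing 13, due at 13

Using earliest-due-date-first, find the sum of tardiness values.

34

EDD (increasing due date): #114 #100 #128 #107 #121.
#114: 0→5, due 9, tardiness 0
#100: 5→13, due 12, tardiness 1
#128: 13→26, due 13, tardiness 13
#107: 26→28, due 20, tardiness 8
#121: 28→35, due 23, tardiness 12
Sum = 0+1+13+8+12 = 34.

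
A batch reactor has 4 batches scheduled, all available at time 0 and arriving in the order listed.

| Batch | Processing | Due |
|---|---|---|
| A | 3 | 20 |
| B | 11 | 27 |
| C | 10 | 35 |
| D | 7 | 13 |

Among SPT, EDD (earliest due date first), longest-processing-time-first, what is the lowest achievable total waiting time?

SPT (increasing processing time): A D C B.
A: waits 0, runs 0→3
D: waits 3, runs 3→10
C: waits 10, runs 10→20
B: waits 20, runs 20→31
Sum = 0+3+10+20 = 33.
EDD (increasing due date): D A B C.
D: waits 0, runs 0→7
A: waits 7, runs 7→10
B: waits 10, runs 10→21
C: waits 21, runs 21→31
Sum = 0+7+10+21 = 38.
LPT (decreasing processing time): B C D A.
B: waits 0, runs 0→11
C: waits 11, runs 11→21
D: waits 21, runs 21→28
A: waits 28, runs 28→31
Sum = 0+11+21+28 = 60.
SPT 33, EDD 38, LPT 60 → minimum 33.

33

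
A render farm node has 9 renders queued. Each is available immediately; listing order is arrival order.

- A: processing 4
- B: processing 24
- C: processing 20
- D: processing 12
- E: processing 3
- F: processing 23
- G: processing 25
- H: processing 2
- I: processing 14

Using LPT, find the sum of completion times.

LPT (decreasing processing time): G B F C I D A E H.
G: 0→25
B: 25→49
F: 49→72
C: 72→92
I: 92→106
D: 106→118
A: 118→122
E: 122→125
H: 125→127
Sum = 25+49+72+92+106+118+122+125+127 = 836.

836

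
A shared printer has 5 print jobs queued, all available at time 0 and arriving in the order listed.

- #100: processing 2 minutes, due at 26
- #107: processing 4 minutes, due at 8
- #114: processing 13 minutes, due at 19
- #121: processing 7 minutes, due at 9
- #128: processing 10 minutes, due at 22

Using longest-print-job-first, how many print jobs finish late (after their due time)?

LPT (decreasing processing time): #114 #128 #121 #107 #100.
#114: 0→13, due 19, tardiness 0
#128: 13→23, due 22, tardiness 1
#121: 23→30, due 9, tardiness 21
#107: 30→34, due 8, tardiness 26
#100: 34→36, due 26, tardiness 10
Late print jobs: 4.

4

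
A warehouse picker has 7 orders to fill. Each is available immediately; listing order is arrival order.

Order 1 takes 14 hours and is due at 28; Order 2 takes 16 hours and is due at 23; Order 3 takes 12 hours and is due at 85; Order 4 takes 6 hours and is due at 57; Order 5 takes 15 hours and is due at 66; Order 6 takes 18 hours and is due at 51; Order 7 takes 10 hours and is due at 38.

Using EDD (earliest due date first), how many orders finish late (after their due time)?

6

EDD (increasing due date): Order 2 Order 1 Order 7 Order 6 Order 4 Order 5 Order 3.
Order 2: 0→16, due 23, tardiness 0
Order 1: 16→30, due 28, tardiness 2
Order 7: 30→40, due 38, tardiness 2
Order 6: 40→58, due 51, tardiness 7
Order 4: 58→64, due 57, tardiness 7
Order 5: 64→79, due 66, tardiness 13
Order 3: 79→91, due 85, tardiness 6
Late orders: 6.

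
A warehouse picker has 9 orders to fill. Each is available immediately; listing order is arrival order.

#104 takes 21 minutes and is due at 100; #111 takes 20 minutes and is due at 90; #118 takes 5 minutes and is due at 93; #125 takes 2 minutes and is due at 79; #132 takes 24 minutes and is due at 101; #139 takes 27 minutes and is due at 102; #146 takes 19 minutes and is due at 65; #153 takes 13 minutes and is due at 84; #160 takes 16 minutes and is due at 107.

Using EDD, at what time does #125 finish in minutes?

EDD (increasing due date): #146 #125 #153 #111 #118 #104 #132 #139 #160.
#146: 0→19
#125: 19→21

21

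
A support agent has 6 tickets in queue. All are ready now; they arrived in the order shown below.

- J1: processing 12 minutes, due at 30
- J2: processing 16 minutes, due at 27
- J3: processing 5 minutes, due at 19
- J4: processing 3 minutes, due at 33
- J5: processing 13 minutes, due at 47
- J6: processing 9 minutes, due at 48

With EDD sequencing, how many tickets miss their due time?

EDD (increasing due date): J3 J2 J1 J4 J5 J6.
J3: 0→5, due 19, tardiness 0
J2: 5→21, due 27, tardiness 0
J1: 21→33, due 30, tardiness 3
J4: 33→36, due 33, tardiness 3
J5: 36→49, due 47, tardiness 2
J6: 49→58, due 48, tardiness 10
Late tickets: 4.

4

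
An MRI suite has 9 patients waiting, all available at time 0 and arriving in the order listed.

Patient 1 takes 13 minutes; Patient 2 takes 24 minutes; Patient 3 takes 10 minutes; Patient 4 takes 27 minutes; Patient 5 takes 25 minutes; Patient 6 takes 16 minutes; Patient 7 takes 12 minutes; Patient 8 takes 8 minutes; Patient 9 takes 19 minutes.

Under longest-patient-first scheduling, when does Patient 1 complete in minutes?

124

LPT (decreasing processing time): Patient 4 Patient 5 Patient 2 Patient 9 Patient 6 Patient 1 Patient 7 Patient 3 Patient 8.
Patient 4: 0→27
Patient 5: 27→52
Patient 2: 52→76
Patient 9: 76→95
Patient 6: 95→111
Patient 1: 111→124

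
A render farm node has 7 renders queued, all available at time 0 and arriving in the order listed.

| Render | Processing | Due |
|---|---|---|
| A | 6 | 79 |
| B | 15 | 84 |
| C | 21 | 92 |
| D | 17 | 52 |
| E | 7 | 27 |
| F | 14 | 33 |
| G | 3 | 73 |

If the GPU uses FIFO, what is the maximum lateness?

47

FIFO (arrival order): A B C D E F G.
A: 0→6, due 79, lateness -73
B: 6→21, due 84, lateness -63
C: 21→42, due 92, lateness -50
D: 42→59, due 52, lateness 7
E: 59→66, due 27, lateness 39
F: 66→80, due 33, lateness 47
G: 80→83, due 73, lateness 10
Maximum = 47.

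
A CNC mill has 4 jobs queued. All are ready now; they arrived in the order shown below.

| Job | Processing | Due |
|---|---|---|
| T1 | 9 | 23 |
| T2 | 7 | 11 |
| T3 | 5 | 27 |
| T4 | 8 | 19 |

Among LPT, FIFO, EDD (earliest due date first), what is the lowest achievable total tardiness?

3

LPT (decreasing processing time): T1 T4 T2 T3.
T1: 0→9, due 23, tardiness 0
T4: 9→17, due 19, tardiness 0
T2: 17→24, due 11, tardiness 13
T3: 24→29, due 27, tardiness 2
Sum = 0+0+13+2 = 15.
FIFO (arrival order): T1 T2 T3 T4.
T1: 0→9, due 23, tardiness 0
T2: 9→16, due 11, tardiness 5
T3: 16→21, due 27, tardiness 0
T4: 21→29, due 19, tardiness 10
Sum = 0+5+0+10 = 15.
EDD (increasing due date): T2 T4 T1 T3.
T2: 0→7, due 11, tardiness 0
T4: 7→15, due 19, tardiness 0
T1: 15→24, due 23, tardiness 1
T3: 24→29, due 27, tardiness 2
Sum = 0+0+1+2 = 3.
LPT 15, FIFO 15, EDD 3 → minimum 3.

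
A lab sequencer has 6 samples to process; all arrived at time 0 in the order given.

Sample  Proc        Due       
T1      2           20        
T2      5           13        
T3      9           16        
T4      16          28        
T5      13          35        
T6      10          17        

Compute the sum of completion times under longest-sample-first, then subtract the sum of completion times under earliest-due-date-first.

LPT (decreasing processing time): T4 T5 T6 T3 T2 T1.
T4: 0→16
T5: 16→29
T6: 29→39
T3: 39→48
T2: 48→53
T1: 53→55
Sum = 16+29+39+48+53+55 = 240.
EDD (increasing due date): T2 T3 T6 T1 T4 T5.
T2: 0→5
T3: 5→14
T6: 14→24
T1: 24→26
T4: 26→42
T5: 42→55
Sum = 5+14+24+26+42+55 = 166.
Difference = 240 − 166 = 74.

74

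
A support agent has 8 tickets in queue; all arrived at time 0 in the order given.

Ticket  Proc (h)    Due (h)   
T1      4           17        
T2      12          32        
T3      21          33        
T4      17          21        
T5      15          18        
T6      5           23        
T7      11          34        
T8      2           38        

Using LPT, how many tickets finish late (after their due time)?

7

LPT (decreasing processing time): T3 T4 T5 T2 T7 T6 T1 T8.
T3: 0→21, due 33, tardiness 0
T4: 21→38, due 21, tardiness 17
T5: 38→53, due 18, tardiness 35
T2: 53→65, due 32, tardiness 33
T7: 65→76, due 34, tardiness 42
T6: 76→81, due 23, tardiness 58
T1: 81→85, due 17, tardiness 68
T8: 85→87, due 38, tardiness 49
Late tickets: 7.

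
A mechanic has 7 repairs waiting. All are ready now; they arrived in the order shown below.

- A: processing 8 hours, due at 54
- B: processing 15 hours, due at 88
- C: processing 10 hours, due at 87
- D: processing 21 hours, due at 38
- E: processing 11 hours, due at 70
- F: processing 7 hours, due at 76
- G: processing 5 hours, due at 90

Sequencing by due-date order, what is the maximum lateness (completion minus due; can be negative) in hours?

-13

EDD (increasing due date): D A E F C B G.
D: 0→21, due 38, lateness -17
A: 21→29, due 54, lateness -25
E: 29→40, due 70, lateness -30
F: 40→47, due 76, lateness -29
C: 47→57, due 87, lateness -30
B: 57→72, due 88, lateness -16
G: 72→77, due 90, lateness -13
Maximum = -13.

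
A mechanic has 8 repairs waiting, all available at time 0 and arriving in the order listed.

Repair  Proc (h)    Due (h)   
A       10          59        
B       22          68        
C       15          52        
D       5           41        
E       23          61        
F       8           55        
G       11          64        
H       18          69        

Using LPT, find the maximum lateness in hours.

LPT (decreasing processing time): E B H C G A F D.
E: 0→23, due 61, lateness -38
B: 23→45, due 68, lateness -23
H: 45→63, due 69, lateness -6
C: 63→78, due 52, lateness 26
G: 78→89, due 64, lateness 25
A: 89→99, due 59, lateness 40
F: 99→107, due 55, lateness 52
D: 107→112, due 41, lateness 71
Maximum = 71.

71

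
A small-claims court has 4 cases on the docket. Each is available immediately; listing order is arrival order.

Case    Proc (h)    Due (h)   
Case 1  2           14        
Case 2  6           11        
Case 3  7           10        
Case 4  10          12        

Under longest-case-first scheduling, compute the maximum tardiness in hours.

LPT (decreasing processing time): Case 4 Case 3 Case 2 Case 1.
Case 4: 0→10, due 12, tardiness 0
Case 3: 10→17, due 10, tardiness 7
Case 2: 17→23, due 11, tardiness 12
Case 1: 23→25, due 14, tardiness 11
Maximum = 12.

12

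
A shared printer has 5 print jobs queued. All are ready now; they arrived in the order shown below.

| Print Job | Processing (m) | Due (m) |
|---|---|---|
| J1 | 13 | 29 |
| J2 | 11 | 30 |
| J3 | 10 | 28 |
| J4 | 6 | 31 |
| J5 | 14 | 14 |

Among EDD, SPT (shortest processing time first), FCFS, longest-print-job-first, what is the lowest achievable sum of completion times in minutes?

143

EDD (increasing due date): J5 J3 J1 J2 J4.
J5: 0→14
J3: 14→24
J1: 24→37
J2: 37→48
J4: 48→54
Sum = 14+24+37+48+54 = 177.
SPT (increasing processing time): J4 J3 J2 J1 J5.
J4: 0→6
J3: 6→16
J2: 16→27
J1: 27→40
J5: 40→54
Sum = 6+16+27+40+54 = 143.
FIFO (arrival order): J1 J2 J3 J4 J5.
J1: 0→13
J2: 13→24
J3: 24→34
J4: 34→40
J5: 40→54
Sum = 13+24+34+40+54 = 165.
LPT (decreasing processing time): J5 J1 J2 J3 J4.
J5: 0→14
J1: 14→27
J2: 27→38
J3: 38→48
J4: 48→54
Sum = 14+27+38+48+54 = 181.
EDD 177, SPT 143, FIFO 165, LPT 181 → minimum 143.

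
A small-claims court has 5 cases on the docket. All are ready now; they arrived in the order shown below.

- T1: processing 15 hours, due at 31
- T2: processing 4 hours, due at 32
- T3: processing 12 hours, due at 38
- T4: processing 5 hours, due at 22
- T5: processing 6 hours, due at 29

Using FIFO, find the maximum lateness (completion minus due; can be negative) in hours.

FIFO (arrival order): T1 T2 T3 T4 T5.
T1: 0→15, due 31, lateness -16
T2: 15→19, due 32, lateness -13
T3: 19→31, due 38, lateness -7
T4: 31→36, due 22, lateness 14
T5: 36→42, due 29, lateness 13
Maximum = 14.

14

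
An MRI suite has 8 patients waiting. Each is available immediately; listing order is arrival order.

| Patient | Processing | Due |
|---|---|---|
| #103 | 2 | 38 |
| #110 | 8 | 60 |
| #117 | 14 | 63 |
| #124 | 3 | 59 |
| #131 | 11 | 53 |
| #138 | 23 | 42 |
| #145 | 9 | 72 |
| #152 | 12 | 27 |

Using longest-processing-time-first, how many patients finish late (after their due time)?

LPT (decreasing processing time): #138 #117 #152 #131 #145 #110 #124 #103.
#138: 0→23, due 42, tardiness 0
#117: 23→37, due 63, tardiness 0
#152: 37→49, due 27, tardiness 22
#131: 49→60, due 53, tardiness 7
#145: 60→69, due 72, tardiness 0
#110: 69→77, due 60, tardiness 17
#124: 77→80, due 59, tardiness 21
#103: 80→82, due 38, tardiness 44
Late patients: 5.

5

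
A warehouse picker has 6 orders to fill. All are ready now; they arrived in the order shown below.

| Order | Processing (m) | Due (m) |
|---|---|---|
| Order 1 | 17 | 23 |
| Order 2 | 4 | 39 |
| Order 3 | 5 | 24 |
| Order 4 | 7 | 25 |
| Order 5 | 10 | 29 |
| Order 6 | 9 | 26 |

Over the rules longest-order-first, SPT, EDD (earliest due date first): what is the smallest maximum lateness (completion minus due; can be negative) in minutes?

LPT (decreasing processing time): Order 1 Order 5 Order 6 Order 4 Order 3 Order 2.
Order 1: 0→17, due 23, lateness -6
Order 5: 17→27, due 29, lateness -2
Order 6: 27→36, due 26, lateness 10
Order 4: 36→43, due 25, lateness 18
Order 3: 43→48, due 24, lateness 24
Order 2: 48→52, due 39, lateness 13
Maximum = 24.
SPT (increasing processing time): Order 2 Order 3 Order 4 Order 6 Order 5 Order 1.
Order 2: 0→4, due 39, lateness -35
Order 3: 4→9, due 24, lateness -15
Order 4: 9→16, due 25, lateness -9
Order 6: 16→25, due 26, lateness -1
Order 5: 25→35, due 29, lateness 6
Order 1: 35→52, due 23, lateness 29
Maximum = 29.
EDD (increasing due date): Order 1 Order 3 Order 4 Order 6 Order 5 Order 2.
Order 1: 0→17, due 23, lateness -6
Order 3: 17→22, due 24, lateness -2
Order 4: 22→29, due 25, lateness 4
Order 6: 29→38, due 26, lateness 12
Order 5: 38→48, due 29, lateness 19
Order 2: 48→52, due 39, lateness 13
Maximum = 19.
LPT 24, SPT 29, EDD 19 → minimum 19.

19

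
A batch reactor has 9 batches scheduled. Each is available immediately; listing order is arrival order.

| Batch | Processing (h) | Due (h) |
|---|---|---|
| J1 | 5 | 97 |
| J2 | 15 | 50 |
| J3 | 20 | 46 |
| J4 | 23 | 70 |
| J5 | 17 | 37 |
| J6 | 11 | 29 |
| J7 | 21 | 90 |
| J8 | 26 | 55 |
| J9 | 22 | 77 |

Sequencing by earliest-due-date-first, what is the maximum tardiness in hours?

65

EDD (increasing due date): J6 J5 J3 J2 J8 J4 J9 J7 J1.
J6: 0→11, due 29, tardiness 0
J5: 11→28, due 37, tardiness 0
J3: 28→48, due 46, tardiness 2
J2: 48→63, due 50, tardiness 13
J8: 63→89, due 55, tardiness 34
J4: 89→112, due 70, tardiness 42
J9: 112→134, due 77, tardiness 57
J7: 134→155, due 90, tardiness 65
J1: 155→160, due 97, tardiness 63
Maximum = 65.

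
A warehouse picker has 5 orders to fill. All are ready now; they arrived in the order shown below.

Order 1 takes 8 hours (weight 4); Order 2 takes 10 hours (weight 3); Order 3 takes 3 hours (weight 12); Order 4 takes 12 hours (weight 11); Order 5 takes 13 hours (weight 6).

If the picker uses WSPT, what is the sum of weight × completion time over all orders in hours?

WSPT (decreasing weight/processing-time ratio): Order 3 Order 4 Order 1 Order 5 Order 2.
Order 3: finishes 3, weight 12, w·C = 36
Order 4: finishes 15, weight 11, w·C = 165
Order 1: finishes 23, weight 4, w·C = 92
Order 5: finishes 36, weight 6, w·C = 216
Order 2: finishes 46, weight 3, w·C = 138
Sum = 36+165+92+216+138 = 647.

647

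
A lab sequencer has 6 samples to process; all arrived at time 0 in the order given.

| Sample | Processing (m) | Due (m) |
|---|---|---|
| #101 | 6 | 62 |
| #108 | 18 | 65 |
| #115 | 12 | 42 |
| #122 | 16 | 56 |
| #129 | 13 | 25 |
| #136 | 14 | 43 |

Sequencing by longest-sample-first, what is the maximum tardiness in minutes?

LPT (decreasing processing time): #108 #122 #136 #129 #115 #101.
#108: 0→18, due 65, tardiness 0
#122: 18→34, due 56, tardiness 0
#136: 34→48, due 43, tardiness 5
#129: 48→61, due 25, tardiness 36
#115: 61→73, due 42, tardiness 31
#101: 73→79, due 62, tardiness 17
Maximum = 36.

36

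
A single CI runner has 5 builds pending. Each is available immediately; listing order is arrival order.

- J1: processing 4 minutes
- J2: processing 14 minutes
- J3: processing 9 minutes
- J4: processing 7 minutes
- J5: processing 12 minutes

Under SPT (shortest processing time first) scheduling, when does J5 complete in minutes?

32

SPT (increasing processing time): J1 J4 J3 J5 J2.
J1: 0→4
J4: 4→11
J3: 11→20
J5: 20→32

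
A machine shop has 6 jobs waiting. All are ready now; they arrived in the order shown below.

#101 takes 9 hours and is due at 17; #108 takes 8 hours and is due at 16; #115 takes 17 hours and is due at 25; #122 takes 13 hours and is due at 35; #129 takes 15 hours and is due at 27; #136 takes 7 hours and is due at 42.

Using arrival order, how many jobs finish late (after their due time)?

FIFO (arrival order): #101 #108 #115 #122 #129 #136.
#101: 0→9, due 17, tardiness 0
#108: 9→17, due 16, tardiness 1
#115: 17→34, due 25, tardiness 9
#122: 34→47, due 35, tardiness 12
#129: 47→62, due 27, tardiness 35
#136: 62→69, due 42, tardiness 27
Late jobs: 5.

5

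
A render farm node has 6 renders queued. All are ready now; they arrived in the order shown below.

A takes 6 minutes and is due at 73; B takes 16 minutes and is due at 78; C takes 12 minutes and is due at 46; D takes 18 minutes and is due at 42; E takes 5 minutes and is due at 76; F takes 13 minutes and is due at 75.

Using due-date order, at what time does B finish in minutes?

EDD (increasing due date): D C A F E B.
D: 0→18
C: 18→30
A: 30→36
F: 36→49
E: 49→54
B: 54→70

70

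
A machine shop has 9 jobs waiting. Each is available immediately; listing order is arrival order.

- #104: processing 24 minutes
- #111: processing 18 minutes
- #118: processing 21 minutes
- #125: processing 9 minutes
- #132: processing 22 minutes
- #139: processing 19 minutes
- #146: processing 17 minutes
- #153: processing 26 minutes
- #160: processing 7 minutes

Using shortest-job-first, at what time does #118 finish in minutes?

91

SPT (increasing processing time): #160 #125 #146 #111 #139 #118 #132 #104 #153.
#160: 0→7
#125: 7→16
#146: 16→33
#111: 33→51
#139: 51→70
#118: 70→91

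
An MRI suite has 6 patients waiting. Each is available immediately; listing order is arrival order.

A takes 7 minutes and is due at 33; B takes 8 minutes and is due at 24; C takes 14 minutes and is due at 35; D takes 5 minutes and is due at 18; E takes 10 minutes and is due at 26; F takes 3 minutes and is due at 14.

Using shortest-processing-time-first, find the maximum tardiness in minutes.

12

SPT (increasing processing time): F D A B E C.
F: 0→3, due 14, tardiness 0
D: 3→8, due 18, tardiness 0
A: 8→15, due 33, tardiness 0
B: 15→23, due 24, tardiness 0
E: 23→33, due 26, tardiness 7
C: 33→47, due 35, tardiness 12
Maximum = 12.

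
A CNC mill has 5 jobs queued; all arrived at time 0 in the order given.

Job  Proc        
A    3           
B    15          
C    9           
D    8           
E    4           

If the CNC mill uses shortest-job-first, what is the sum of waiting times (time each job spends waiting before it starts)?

49

SPT (increasing processing time): A E D C B.
A: waits 0, runs 0→3
E: waits 3, runs 3→7
D: waits 7, runs 7→15
C: waits 15, runs 15→24
B: waits 24, runs 24→39
Sum = 0+3+7+15+24 = 49.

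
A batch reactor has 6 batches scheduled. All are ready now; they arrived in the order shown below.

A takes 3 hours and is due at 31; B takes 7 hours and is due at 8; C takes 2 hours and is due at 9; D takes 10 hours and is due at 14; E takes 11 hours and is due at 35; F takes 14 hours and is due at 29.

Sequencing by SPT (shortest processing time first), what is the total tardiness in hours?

SPT (increasing processing time): C A B D E F.
C: 0→2, due 9, tardiness 0
A: 2→5, due 31, tardiness 0
B: 5→12, due 8, tardiness 4
D: 12→22, due 14, tardiness 8
E: 22→33, due 35, tardiness 0
F: 33→47, due 29, tardiness 18
Sum = 0+0+4+8+0+18 = 30.

30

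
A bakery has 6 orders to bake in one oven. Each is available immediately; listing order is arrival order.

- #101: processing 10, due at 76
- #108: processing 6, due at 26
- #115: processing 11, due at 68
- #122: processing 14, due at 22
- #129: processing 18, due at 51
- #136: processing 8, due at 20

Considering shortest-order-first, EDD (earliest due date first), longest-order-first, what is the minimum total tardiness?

SPT (increasing processing time): #108 #136 #101 #115 #122 #129.
#108: 0→6, due 26, tardiness 0
#136: 6→14, due 20, tardiness 0
#101: 14→24, due 76, tardiness 0
#115: 24→35, due 68, tardiness 0
#122: 35→49, due 22, tardiness 27
#129: 49→67, due 51, tardiness 16
Sum = 0+0+0+0+27+16 = 43.
EDD (increasing due date): #136 #122 #108 #129 #115 #101.
#136: 0→8, due 20, tardiness 0
#122: 8→22, due 22, tardiness 0
#108: 22→28, due 26, tardiness 2
#129: 28→46, due 51, tardiness 0
#115: 46→57, due 68, tardiness 0
#101: 57→67, due 76, tardiness 0
Sum = 0+0+2+0+0+0 = 2.
LPT (decreasing processing time): #129 #122 #115 #101 #136 #108.
#129: 0→18, due 51, tardiness 0
#122: 18→32, due 22, tardiness 10
#115: 32→43, due 68, tardiness 0
#101: 43→53, due 76, tardiness 0
#136: 53→61, due 20, tardiness 41
#108: 61→67, due 26, tardiness 41
Sum = 0+10+0+0+41+41 = 92.
SPT 43, EDD 2, LPT 92 → minimum 2.

2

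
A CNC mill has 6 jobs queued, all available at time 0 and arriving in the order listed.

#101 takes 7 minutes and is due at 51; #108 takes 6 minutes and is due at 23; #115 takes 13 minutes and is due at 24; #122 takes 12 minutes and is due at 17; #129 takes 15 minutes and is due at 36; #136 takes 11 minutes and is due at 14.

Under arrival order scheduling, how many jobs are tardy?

4

FIFO (arrival order): #101 #108 #115 #122 #129 #136.
#101: 0→7, due 51, tardiness 0
#108: 7→13, due 23, tardiness 0
#115: 13→26, due 24, tardiness 2
#122: 26→38, due 17, tardiness 21
#129: 38→53, due 36, tardiness 17
#136: 53→64, due 14, tardiness 50
Late jobs: 4.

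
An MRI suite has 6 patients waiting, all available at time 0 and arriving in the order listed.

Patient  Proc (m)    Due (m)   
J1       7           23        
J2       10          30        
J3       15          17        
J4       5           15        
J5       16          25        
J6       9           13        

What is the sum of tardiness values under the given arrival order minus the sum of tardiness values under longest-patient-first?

-29

FIFO (arrival order): J1 J2 J3 J4 J5 J6.
J1: 0→7, due 23, tardiness 0
J2: 7→17, due 30, tardiness 0
J3: 17→32, due 17, tardiness 15
J4: 32→37, due 15, tardiness 22
J5: 37→53, due 25, tardiness 28
J6: 53→62, due 13, tardiness 49
Sum = 0+0+15+22+28+49 = 114.
LPT (decreasing processing time): J5 J3 J2 J6 J1 J4.
J5: 0→16, due 25, tardiness 0
J3: 16→31, due 17, tardiness 14
J2: 31→41, due 30, tardiness 11
J6: 41→50, due 13, tardiness 37
J1: 50→57, due 23, tardiness 34
J4: 57→62, due 15, tardiness 47
Sum = 0+14+11+37+34+47 = 143.
Difference = 114 − 143 = -29.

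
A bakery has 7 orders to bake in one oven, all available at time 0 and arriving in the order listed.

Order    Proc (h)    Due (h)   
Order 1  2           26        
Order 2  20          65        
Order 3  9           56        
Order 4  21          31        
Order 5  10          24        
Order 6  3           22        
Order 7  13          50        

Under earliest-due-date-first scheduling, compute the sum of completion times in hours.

EDD (increasing due date): Order 6 Order 5 Order 1 Order 4 Order 7 Order 3 Order 2.
Order 6: 0→3
Order 5: 3→13
Order 1: 13→15
Order 4: 15→36
Order 7: 36→49
Order 3: 49→58
Order 2: 58→78
Sum = 3+13+15+36+49+58+78 = 252.

252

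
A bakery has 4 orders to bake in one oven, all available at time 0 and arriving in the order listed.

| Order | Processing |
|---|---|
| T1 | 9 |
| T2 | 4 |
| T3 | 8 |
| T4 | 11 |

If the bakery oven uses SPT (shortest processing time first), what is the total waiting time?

SPT (increasing processing time): T2 T3 T1 T4.
T2: waits 0, runs 0→4
T3: waits 4, runs 4→12
T1: waits 12, runs 12→21
T4: waits 21, runs 21→32
Sum = 0+4+12+21 = 37.

37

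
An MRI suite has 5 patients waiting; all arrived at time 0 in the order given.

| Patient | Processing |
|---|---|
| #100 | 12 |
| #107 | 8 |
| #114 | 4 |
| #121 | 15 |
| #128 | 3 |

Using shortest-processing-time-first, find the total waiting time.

52

SPT (increasing processing time): #128 #114 #107 #100 #121.
#128: waits 0, runs 0→3
#114: waits 3, runs 3→7
#107: waits 7, runs 7→15
#100: waits 15, runs 15→27
#121: waits 27, runs 27→42
Sum = 0+3+7+15+27 = 52.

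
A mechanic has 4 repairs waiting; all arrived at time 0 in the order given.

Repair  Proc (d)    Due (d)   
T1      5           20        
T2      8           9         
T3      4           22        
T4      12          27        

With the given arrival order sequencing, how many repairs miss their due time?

2

FIFO (arrival order): T1 T2 T3 T4.
T1: 0→5, due 20, tardiness 0
T2: 5→13, due 9, tardiness 4
T3: 13→17, due 22, tardiness 0
T4: 17→29, due 27, tardiness 2
Late repairs: 2.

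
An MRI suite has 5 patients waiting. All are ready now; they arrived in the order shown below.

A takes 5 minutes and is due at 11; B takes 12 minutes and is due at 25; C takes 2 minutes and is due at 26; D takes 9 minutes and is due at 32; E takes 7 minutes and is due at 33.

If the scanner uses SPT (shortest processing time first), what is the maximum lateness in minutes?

10

SPT (increasing processing time): C A E D B.
C: 0→2, due 26, lateness -24
A: 2→7, due 11, lateness -4
E: 7→14, due 33, lateness -19
D: 14→23, due 32, lateness -9
B: 23→35, due 25, lateness 10
Maximum = 10.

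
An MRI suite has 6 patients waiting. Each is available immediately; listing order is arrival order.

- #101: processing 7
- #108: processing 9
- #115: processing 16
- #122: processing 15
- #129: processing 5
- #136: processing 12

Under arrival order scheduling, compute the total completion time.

218

FIFO (arrival order): #101 #108 #115 #122 #129 #136.
#101: 0→7
#108: 7→16
#115: 16→32
#122: 32→47
#129: 47→52
#136: 52→64
Sum = 7+16+32+47+52+64 = 218.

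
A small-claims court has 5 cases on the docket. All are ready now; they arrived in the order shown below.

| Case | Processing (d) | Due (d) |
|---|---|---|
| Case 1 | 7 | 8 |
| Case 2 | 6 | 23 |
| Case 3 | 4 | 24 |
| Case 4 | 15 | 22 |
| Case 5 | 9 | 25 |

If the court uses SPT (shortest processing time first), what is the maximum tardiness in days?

SPT (increasing processing time): Case 3 Case 2 Case 1 Case 5 Case 4.
Case 3: 0→4, due 24, tardiness 0
Case 2: 4→10, due 23, tardiness 0
Case 1: 10→17, due 8, tardiness 9
Case 5: 17→26, due 25, tardiness 1
Case 4: 26→41, due 22, tardiness 19
Maximum = 19.

19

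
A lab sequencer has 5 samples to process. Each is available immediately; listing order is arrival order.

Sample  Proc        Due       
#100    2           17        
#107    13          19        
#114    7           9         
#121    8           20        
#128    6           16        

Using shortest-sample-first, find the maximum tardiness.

17

SPT (increasing processing time): #100 #128 #114 #121 #107.
#100: 0→2, due 17, tardiness 0
#128: 2→8, due 16, tardiness 0
#114: 8→15, due 9, tardiness 6
#121: 15→23, due 20, tardiness 3
#107: 23→36, due 19, tardiness 17
Maximum = 17.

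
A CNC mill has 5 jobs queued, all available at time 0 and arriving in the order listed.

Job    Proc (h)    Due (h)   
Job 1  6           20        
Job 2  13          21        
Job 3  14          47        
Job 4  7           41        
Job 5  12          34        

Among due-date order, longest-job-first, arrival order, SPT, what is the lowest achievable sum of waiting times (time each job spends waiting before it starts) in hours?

EDD (increasing due date): Job 1 Job 2 Job 5 Job 4 Job 3.
Job 1: waits 0, runs 0→6
Job 2: waits 6, runs 6→19
Job 5: waits 19, runs 19→31
Job 4: waits 31, runs 31→38
Job 3: waits 38, runs 38→52
Sum = 0+6+19+31+38 = 94.
LPT (decreasing processing time): Job 3 Job 2 Job 5 Job 4 Job 1.
Job 3: waits 0, runs 0→14
Job 2: waits 14, runs 14→27
Job 5: waits 27, runs 27→39
Job 4: waits 39, runs 39→46
Job 1: waits 46, runs 46→52
Sum = 0+14+27+39+46 = 126.
FIFO (arrival order): Job 1 Job 2 Job 3 Job 4 Job 5.
Job 1: waits 0, runs 0→6
Job 2: waits 6, runs 6→19
Job 3: waits 19, runs 19→33
Job 4: waits 33, runs 33→40
Job 5: waits 40, runs 40→52
Sum = 0+6+19+33+40 = 98.
SPT (increasing processing time): Job 1 Job 4 Job 5 Job 2 Job 3.
Job 1: waits 0, runs 0→6
Job 4: waits 6, runs 6→13
Job 5: waits 13, runs 13→25
Job 2: waits 25, runs 25→38
Job 3: waits 38, runs 38→52
Sum = 0+6+13+25+38 = 82.
EDD 94, LPT 126, FIFO 98, SPT 82 → minimum 82.

82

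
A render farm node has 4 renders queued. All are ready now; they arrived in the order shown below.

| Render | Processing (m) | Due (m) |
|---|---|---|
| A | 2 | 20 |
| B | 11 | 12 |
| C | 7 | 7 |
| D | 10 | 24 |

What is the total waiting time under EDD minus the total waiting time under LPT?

EDD (increasing due date): C B A D.
C: waits 0, runs 0→7
B: waits 7, runs 7→18
A: waits 18, runs 18→20
D: waits 20, runs 20→30
Sum = 0+7+18+20 = 45.
LPT (decreasing processing time): B D C A.
B: waits 0, runs 0→11
D: waits 11, runs 11→21
C: waits 21, runs 21→28
A: waits 28, runs 28→30
Sum = 0+11+21+28 = 60.
Difference = 45 − 60 = -15.

-15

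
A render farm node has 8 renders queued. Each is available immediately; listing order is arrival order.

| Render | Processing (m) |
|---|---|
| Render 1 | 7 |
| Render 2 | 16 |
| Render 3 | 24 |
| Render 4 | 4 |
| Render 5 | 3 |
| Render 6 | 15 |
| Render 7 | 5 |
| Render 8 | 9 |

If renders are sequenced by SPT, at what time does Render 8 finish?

SPT (increasing processing time): Render 5 Render 4 Render 7 Render 1 Render 8 Render 6 Render 2 Render 3.
Render 5: 0→3
Render 4: 3→7
Render 7: 7→12
Render 1: 12→19
Render 8: 19→28

28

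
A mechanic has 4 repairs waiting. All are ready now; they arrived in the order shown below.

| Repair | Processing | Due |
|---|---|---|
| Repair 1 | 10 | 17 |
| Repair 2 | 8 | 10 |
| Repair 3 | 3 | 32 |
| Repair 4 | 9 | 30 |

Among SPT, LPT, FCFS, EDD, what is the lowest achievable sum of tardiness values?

1

SPT (increasing processing time): Repair 3 Repair 2 Repair 4 Repair 1.
Repair 3: 0→3, due 32, tardiness 0
Repair 2: 3→11, due 10, tardiness 1
Repair 4: 11→20, due 30, tardiness 0
Repair 1: 20→30, due 17, tardiness 13
Sum = 0+1+0+13 = 14.
LPT (decreasing processing time): Repair 1 Repair 4 Repair 2 Repair 3.
Repair 1: 0→10, due 17, tardiness 0
Repair 4: 10→19, due 30, tardiness 0
Repair 2: 19→27, due 10, tardiness 17
Repair 3: 27→30, due 32, tardiness 0
Sum = 0+0+17+0 = 17.
FIFO (arrival order): Repair 1 Repair 2 Repair 3 Repair 4.
Repair 1: 0→10, due 17, tardiness 0
Repair 2: 10→18, due 10, tardiness 8
Repair 3: 18→21, due 32, tardiness 0
Repair 4: 21→30, due 30, tardiness 0
Sum = 0+8+0+0 = 8.
EDD (increasing due date): Repair 2 Repair 1 Repair 4 Repair 3.
Repair 2: 0→8, due 10, tardiness 0
Repair 1: 8→18, due 17, tardiness 1
Repair 4: 18→27, due 30, tardiness 0
Repair 3: 27→30, due 32, tardiness 0
Sum = 0+1+0+0 = 1.
SPT 14, LPT 17, FIFO 8, EDD 1 → minimum 1.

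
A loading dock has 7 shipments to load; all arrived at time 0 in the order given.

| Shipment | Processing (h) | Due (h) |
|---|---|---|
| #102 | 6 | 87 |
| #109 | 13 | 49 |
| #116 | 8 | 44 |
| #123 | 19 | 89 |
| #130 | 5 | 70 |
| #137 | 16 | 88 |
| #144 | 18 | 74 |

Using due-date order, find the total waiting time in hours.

215

EDD (increasing due date): #116 #109 #130 #144 #102 #137 #123.
#116: waits 0, runs 0→8
#109: waits 8, runs 8→21
#130: waits 21, runs 21→26
#144: waits 26, runs 26→44
#102: waits 44, runs 44→50
#137: waits 50, runs 50→66
#123: waits 66, runs 66→85
Sum = 0+8+21+26+44+50+66 = 215.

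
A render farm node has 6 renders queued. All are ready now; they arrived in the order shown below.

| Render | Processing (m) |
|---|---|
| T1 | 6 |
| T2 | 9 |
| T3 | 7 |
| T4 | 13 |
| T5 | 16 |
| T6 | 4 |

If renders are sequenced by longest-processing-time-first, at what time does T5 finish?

16

LPT (decreasing processing time): T5 T4 T2 T3 T1 T6.
T5: 0→16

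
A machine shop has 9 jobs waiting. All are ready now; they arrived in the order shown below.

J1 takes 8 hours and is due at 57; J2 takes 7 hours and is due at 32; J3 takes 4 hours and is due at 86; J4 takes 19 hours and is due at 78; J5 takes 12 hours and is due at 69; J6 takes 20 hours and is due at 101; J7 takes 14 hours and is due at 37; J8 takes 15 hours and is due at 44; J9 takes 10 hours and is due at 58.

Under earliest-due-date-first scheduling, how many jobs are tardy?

EDD (increasing due date): J2 J7 J8 J1 J9 J5 J4 J3 J6.
J2: 0→7, due 32, tardiness 0
J7: 7→21, due 37, tardiness 0
J8: 21→36, due 44, tardiness 0
J1: 36→44, due 57, tardiness 0
J9: 44→54, due 58, tardiness 0
J5: 54→66, due 69, tardiness 0
J4: 66→85, due 78, tardiness 7
J3: 85→89, due 86, tardiness 3
J6: 89→109, due 101, tardiness 8
Late jobs: 3.

3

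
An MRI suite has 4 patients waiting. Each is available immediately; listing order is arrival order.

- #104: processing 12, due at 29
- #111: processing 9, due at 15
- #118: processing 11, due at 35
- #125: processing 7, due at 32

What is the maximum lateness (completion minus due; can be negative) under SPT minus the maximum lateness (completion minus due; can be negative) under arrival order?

3

SPT (increasing processing time): #125 #111 #118 #104.
#125: 0→7, due 32, lateness -25
#111: 7→16, due 15, lateness 1
#118: 16→27, due 35, lateness -8
#104: 27→39, due 29, lateness 10
Maximum = 10.
FIFO (arrival order): #104 #111 #118 #125.
#104: 0→12, due 29, lateness -17
#111: 12→21, due 15, lateness 6
#118: 21→32, due 35, lateness -3
#125: 32→39, due 32, lateness 7
Maximum = 7.
Difference = 10 − 7 = 3.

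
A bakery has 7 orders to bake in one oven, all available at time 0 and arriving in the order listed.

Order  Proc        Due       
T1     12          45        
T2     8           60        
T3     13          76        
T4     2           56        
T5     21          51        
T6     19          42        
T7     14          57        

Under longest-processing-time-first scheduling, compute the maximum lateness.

LPT (decreasing processing time): T5 T6 T7 T3 T1 T2 T4.
T5: 0→21, due 51, lateness -30
T6: 21→40, due 42, lateness -2
T7: 40→54, due 57, lateness -3
T3: 54→67, due 76, lateness -9
T1: 67→79, due 45, lateness 34
T2: 79→87, due 60, lateness 27
T4: 87→89, due 56, lateness 33
Maximum = 34.

34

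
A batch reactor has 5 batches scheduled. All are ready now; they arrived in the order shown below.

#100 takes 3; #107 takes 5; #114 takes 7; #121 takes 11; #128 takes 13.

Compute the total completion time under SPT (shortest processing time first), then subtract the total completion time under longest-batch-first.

SPT (increasing processing time): #100 #107 #114 #121 #128.
#100: 0→3
#107: 3→8
#114: 8→15
#121: 15→26
#128: 26→39
Sum = 3+8+15+26+39 = 91.
LPT (decreasing processing time): #128 #121 #114 #107 #100.
#128: 0→13
#121: 13→24
#114: 24→31
#107: 31→36
#100: 36→39
Sum = 13+24+31+36+39 = 143.
Difference = 91 − 143 = -52.

-52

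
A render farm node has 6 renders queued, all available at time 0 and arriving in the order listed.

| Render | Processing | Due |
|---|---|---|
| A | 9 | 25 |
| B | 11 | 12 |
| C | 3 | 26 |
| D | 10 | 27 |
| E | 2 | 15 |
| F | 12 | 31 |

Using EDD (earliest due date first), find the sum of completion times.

EDD (increasing due date): B E A C D F.
B: 0→11
E: 11→13
A: 13→22
C: 22→25
D: 25→35
F: 35→47
Sum = 11+13+22+25+35+47 = 153.

153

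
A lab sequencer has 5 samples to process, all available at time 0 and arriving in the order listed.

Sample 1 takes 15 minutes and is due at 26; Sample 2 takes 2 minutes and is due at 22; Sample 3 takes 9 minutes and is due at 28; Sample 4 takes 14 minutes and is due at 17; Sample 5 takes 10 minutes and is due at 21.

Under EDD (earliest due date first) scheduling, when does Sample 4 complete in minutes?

14

EDD (increasing due date): Sample 4 Sample 5 Sample 2 Sample 1 Sample 3.
Sample 4: 0→14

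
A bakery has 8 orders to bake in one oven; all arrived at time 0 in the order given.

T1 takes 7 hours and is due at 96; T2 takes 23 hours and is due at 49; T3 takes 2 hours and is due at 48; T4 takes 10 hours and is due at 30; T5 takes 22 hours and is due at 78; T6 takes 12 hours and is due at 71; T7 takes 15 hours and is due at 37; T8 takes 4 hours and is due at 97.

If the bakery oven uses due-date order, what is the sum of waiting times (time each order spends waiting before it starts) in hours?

349

EDD (increasing due date): T4 T7 T3 T2 T6 T5 T1 T8.
T4: waits 0, runs 0→10
T7: waits 10, runs 10→25
T3: waits 25, runs 25→27
T2: waits 27, runs 27→50
T6: waits 50, runs 50→62
T5: waits 62, runs 62→84
T1: waits 84, runs 84→91
T8: waits 91, runs 91→95
Sum = 0+10+25+27+50+62+84+91 = 349.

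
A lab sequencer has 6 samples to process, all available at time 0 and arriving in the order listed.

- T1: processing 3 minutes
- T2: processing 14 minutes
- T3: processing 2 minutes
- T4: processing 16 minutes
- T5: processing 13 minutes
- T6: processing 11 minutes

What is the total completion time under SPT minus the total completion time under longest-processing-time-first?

SPT (increasing processing time): T3 T1 T6 T5 T2 T4.
T3: 0→2
T1: 2→5
T6: 5→16
T5: 16→29
T2: 29→43
T4: 43→59
Sum = 2+5+16+29+43+59 = 154.
LPT (decreasing processing time): T4 T2 T5 T6 T1 T3.
T4: 0→16
T2: 16→30
T5: 30→43
T6: 43→54
T1: 54→57
T3: 57→59
Sum = 16+30+43+54+57+59 = 259.
Difference = 154 − 259 = -105.

-105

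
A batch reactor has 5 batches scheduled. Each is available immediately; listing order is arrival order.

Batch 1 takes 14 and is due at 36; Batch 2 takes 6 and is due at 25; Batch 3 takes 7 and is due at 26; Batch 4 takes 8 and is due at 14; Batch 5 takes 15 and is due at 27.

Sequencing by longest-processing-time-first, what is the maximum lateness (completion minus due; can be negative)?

25

LPT (decreasing processing time): Batch 5 Batch 1 Batch 4 Batch 3 Batch 2.
Batch 5: 0→15, due 27, lateness -12
Batch 1: 15→29, due 36, lateness -7
Batch 4: 29→37, due 14, lateness 23
Batch 3: 37→44, due 26, lateness 18
Batch 2: 44→50, due 25, lateness 25
Maximum = 25.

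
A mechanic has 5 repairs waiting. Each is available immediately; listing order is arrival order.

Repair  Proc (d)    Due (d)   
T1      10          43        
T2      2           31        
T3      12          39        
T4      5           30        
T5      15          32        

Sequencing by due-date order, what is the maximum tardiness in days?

EDD (increasing due date): T4 T2 T5 T3 T1.
T4: 0→5, due 30, tardiness 0
T2: 5→7, due 31, tardiness 0
T5: 7→22, due 32, tardiness 0
T3: 22→34, due 39, tardiness 0
T1: 34→44, due 43, tardiness 1
Maximum = 1.

1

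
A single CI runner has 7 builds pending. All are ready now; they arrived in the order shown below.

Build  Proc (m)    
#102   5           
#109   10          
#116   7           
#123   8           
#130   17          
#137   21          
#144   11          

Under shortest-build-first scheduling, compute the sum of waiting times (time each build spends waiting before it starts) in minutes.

166

SPT (increasing processing time): #102 #116 #123 #109 #144 #130 #137.
#102: waits 0, runs 0→5
#116: waits 5, runs 5→12
#123: waits 12, runs 12→20
#109: waits 20, runs 20→30
#144: waits 30, runs 30→41
#130: waits 41, runs 41→58
#137: waits 58, runs 58→79
Sum = 0+5+12+20+30+41+58 = 166.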